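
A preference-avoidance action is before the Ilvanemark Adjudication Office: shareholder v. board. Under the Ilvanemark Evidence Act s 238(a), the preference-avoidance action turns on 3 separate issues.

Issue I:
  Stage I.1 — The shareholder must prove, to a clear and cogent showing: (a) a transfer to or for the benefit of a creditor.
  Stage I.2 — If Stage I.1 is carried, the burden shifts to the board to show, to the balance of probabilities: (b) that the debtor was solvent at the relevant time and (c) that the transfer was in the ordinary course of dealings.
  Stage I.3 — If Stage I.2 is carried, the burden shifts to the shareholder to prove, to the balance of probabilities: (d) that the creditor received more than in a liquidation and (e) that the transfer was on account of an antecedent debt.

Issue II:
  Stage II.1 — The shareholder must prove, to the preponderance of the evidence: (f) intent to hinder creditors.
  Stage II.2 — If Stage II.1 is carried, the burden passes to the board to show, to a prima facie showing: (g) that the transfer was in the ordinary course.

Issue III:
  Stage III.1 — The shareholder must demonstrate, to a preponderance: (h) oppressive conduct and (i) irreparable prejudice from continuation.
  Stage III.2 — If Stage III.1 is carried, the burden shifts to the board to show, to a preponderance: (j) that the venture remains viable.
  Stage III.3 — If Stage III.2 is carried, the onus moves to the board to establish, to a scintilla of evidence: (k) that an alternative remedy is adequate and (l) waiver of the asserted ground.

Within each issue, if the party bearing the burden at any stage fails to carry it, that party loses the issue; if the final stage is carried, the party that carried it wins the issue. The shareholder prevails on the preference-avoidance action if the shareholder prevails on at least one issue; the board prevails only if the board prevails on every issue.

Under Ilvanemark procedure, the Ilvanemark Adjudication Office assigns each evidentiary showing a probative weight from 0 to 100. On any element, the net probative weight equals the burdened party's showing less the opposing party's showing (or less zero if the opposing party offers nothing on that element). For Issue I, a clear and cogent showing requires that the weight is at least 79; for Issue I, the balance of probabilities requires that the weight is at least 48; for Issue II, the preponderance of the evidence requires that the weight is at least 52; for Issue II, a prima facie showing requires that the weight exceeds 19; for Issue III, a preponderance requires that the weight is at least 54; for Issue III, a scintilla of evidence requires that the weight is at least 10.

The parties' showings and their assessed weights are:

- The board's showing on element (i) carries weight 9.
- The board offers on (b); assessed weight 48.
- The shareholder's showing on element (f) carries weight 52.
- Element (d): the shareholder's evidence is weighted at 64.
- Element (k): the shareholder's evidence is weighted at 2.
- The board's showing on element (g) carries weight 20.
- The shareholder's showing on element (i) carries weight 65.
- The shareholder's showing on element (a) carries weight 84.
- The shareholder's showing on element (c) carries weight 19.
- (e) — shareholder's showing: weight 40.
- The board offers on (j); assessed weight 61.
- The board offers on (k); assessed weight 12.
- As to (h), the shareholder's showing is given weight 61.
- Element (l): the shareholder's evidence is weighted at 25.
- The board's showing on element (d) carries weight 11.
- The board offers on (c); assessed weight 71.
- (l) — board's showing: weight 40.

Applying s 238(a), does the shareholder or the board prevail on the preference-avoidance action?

— Issue I —
At Stage I.1 the shareholder must meet a clear and cogent showing (weight is at least 79): on (a) the weight is 84, which does reach 79, so (a) meets the standard.
  Stage I.1 is satisfied; the onus moves to the board.
At Stage I.2 the board must meet the balance of probabilities (weight is at least 48): on (b) the weight is 48, which does reach 48, so (b) meets the standard; on (c) the weight is 71 less the opposing 19 gives net 52, which does reach 48, so (c) meets the standard.
  Stage I.2 is satisfied; the onus moves to the shareholder.
At Stage I.3 the shareholder must meet the balance of probabilities (weight is at least 48): on (d) the weight is 64 less the opposing 11 gives net 53, which does reach 48, so (d) meets the standard; on (e) the weight is 40, < 48, so (e) does not meet the standard.
  Stage I.3 not carried; the shareholder fails its burden.
The board prevails on this issue.
— Issue II —
At Stage II.1 the shareholder must meet the preponderance of the evidence (weight is at least 52): on (f) the weight is 52, ≥ 52, so (f) meets the standard.
  Stage II.1 is satisfied; the onus moves to the board.
At Stage II.2 the board must meet a prima facie showing (weight exceeds 19): on (g) the weight is 20, which does exceed 19, so (g) meets the standard.
  All elements met at the final stage.
All stages carried — the board prevails on this issue.
— Issue III —
Stage III.1 — burden on shareholder; standard: a preponderance (weight is at least 54).
    (h): 61 ≥ 54 [met]
    (i): 65 − 9 = 56 ≥ 54 [met]
  Stage III.1 carried; the burden shifts to the board.
Stage III.2 — burden on board; standard: a preponderance (weight is at least 54).
    (j): 61 ≥ 54 [met]
  Stage III.2 is satisfied; the board continues to bear the burden.
Stage III.3 — burden on board; standard: a scintilla of evidence (weight is at least 10).
    (k): 12 − 2 = 10 ≥ 10 [met]
    (l): 40 − 25 = 15 ≥ 10 [met]
  The board carries the last stage.
Every stage carried; the board prevails on this issue.
Per-issue: Issue I → board; Issue II → board; Issue III → board. The shareholder must prevail on at least one issue; overall, the board prevails.

board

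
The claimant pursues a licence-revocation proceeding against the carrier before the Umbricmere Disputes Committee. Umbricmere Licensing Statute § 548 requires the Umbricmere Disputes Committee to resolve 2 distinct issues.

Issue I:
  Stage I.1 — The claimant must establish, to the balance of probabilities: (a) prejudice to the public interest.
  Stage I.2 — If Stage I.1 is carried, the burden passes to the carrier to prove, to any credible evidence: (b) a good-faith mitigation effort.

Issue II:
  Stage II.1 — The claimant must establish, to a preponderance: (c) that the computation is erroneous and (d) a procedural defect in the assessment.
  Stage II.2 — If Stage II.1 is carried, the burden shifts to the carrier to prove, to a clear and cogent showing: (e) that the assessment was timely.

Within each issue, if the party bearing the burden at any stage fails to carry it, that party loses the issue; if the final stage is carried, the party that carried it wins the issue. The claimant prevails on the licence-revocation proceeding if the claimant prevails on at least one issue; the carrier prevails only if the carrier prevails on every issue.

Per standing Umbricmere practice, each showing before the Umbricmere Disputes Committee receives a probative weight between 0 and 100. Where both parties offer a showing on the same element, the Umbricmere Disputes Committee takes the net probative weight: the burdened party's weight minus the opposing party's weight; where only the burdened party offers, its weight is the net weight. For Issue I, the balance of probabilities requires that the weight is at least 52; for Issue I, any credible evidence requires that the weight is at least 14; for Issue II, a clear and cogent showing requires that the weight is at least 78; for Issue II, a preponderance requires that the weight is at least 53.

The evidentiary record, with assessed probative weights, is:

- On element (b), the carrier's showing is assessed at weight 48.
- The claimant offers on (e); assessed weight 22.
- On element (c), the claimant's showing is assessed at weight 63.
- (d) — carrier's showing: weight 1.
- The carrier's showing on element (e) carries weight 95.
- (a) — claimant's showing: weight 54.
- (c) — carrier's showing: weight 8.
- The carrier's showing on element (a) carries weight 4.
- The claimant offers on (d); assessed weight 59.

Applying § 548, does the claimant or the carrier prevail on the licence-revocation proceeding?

— Issue I —
Stage I.1 (claimant, the balance of probabilities, weight is at least 52): (a) net 54−4=50 < 52 — fails.
  The claimant does not carry Stage I.1.
The analysis ends at Stage I.1; the carrier prevails on this issue.
— Issue II —
Stage II.1 — burden on claimant; standard: a preponderance (weight is at least 53).
    (c): 63 − 8 = 55 ≥ 53 [met]
    (d): 59 − 1 = 58 ≥ 53 [met]
  Stage II.1 carried; the burden shifts to the carrier.
Stage II.2 — burden on carrier; standard: a clear and cogent showing (weight is at least 78).
    (e): 95 − 22 = 73 < 78 [not met]
  Not every element is met, so the carrier fails to carry Stage II.2.
The claimant prevails on this issue.
Per-issue: Issue I → carrier; Issue II → claimant. The claimant must prevail on at least one issue; overall, the claimant prevails.

claimant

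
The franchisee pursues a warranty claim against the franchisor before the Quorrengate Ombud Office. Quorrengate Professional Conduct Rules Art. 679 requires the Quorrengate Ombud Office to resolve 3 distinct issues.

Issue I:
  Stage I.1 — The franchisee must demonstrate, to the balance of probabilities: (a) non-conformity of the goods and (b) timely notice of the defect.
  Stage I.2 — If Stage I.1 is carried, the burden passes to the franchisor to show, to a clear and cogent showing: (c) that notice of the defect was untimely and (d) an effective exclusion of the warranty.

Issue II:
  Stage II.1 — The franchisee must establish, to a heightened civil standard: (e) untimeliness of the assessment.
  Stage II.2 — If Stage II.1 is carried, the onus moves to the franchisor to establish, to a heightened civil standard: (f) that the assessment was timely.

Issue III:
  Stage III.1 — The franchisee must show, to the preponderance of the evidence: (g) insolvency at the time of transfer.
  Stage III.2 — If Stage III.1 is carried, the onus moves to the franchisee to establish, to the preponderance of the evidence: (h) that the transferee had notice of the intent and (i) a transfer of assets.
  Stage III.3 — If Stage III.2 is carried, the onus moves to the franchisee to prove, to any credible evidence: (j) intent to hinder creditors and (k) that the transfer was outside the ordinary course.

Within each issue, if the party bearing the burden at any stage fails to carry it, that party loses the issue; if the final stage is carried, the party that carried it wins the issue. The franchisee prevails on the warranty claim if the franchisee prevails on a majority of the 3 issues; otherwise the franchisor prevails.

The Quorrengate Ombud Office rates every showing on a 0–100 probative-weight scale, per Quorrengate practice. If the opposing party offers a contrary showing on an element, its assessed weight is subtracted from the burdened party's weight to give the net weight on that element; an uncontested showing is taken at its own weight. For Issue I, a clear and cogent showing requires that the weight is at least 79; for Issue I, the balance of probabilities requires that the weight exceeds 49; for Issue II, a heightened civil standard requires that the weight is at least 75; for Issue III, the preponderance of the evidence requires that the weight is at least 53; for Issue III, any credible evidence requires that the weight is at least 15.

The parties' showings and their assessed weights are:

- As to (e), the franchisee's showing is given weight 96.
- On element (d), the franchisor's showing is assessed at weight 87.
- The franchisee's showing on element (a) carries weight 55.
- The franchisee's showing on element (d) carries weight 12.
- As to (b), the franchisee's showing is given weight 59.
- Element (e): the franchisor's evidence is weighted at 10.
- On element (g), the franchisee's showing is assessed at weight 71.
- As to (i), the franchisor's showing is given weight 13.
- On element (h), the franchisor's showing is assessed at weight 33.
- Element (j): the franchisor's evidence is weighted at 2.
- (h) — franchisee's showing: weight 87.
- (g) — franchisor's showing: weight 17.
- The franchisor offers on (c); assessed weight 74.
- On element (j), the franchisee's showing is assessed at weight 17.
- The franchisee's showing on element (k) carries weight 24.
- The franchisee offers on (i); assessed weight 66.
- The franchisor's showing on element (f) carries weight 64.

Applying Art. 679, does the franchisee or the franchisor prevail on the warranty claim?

— Issue I —
Stage I.1 (franchisee, the balance of probabilities, weight exceeds 49): (a) 55 > 49 — meets; (b) 59 > 49 — meets.
  Stage I.1 carried; the burden shifts to the franchisor.
Stage I.2 (franchisor, a clear and cogent showing, weight is at least 79): (c) 74 < 79 — fails; (d) net 87−12=75 < 79 — fails.
  Not every element is met, so the franchisor fails to carry Stage I.2.
The franchisee prevails on this issue.
— Issue II —
Stage II.1 — burden on franchisee; standard: a heightened civil standard (weight is at least 75).
    (e): 96 − 10 = 86 ≥ 75 [met]
  All elements met. The burden passes to the franchisor.
Stage II.2 — burden on franchisor; standard: a heightened civil standard (weight is at least 75).
    (f): 64 < 75 [not met]
  The franchisor does not carry Stage II.2.
The franchisee prevails on this issue.
— Issue III —
Stage III.1 — burden on franchisee; standard: the preponderance of the evidence (weight is at least 53).
    (g): 71 − 17 = 54 ≥ 53 [met]
  Stage III.1 is satisfied; the franchisee continues to bear the burden.
Stage III.2 — burden on franchisee; standard: the preponderance of the evidence (weight is at least 53).
    (h): 87 − 33 = 54 ≥ 53 [met]
    (i): 66 − 13 = 53 ≥ 53 [met]
  Stage III.2 carried; the burden remains with the franchisee.
Stage III.3 — burden on franchisee; standard: any credible evidence (weight is at least 15).
    (j): 17 − 2 = 15 ≥ 15 [met]
    (k): 24 ≥ 15 [met]
  Stage III.3 carried; the final stage is satisfied.
With every stage satisfied, the franchisee prevails on this issue.
Per-issue: Issue I → franchisee; Issue II → franchisee; Issue III → franchisee. The franchisee must prevail on a majority of issues; overall, the franchisee prevails.

franchisee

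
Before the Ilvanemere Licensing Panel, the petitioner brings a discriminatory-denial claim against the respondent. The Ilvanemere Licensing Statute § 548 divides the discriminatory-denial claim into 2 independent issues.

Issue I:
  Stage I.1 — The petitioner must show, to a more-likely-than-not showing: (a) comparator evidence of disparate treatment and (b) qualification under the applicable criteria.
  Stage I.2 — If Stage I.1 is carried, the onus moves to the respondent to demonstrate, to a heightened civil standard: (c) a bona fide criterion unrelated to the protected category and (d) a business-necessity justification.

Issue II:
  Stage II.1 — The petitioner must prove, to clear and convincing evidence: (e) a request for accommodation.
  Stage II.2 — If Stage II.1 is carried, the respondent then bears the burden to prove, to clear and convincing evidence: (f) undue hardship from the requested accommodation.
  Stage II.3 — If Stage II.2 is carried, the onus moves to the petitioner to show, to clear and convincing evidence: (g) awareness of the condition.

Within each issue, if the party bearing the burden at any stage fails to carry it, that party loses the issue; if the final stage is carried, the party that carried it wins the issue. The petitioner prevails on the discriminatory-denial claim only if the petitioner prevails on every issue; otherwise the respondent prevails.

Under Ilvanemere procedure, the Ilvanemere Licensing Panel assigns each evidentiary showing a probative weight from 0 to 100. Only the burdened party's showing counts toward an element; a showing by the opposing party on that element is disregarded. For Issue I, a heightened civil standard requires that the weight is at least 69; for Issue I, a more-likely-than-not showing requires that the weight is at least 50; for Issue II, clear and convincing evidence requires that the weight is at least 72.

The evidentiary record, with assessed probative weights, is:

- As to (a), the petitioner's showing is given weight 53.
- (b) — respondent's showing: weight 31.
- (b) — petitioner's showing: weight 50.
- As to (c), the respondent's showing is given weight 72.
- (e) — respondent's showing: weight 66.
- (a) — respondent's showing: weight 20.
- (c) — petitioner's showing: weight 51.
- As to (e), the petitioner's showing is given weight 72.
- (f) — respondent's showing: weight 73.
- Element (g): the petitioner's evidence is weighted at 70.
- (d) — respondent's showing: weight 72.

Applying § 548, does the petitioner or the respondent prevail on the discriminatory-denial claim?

respondent

— Issue I —
Stage I.1 — burden on petitioner; standard: a more-likely-than-not showing (weight is at least 50).
    (a): 53 (respondent's 20 disregarded) ≥ 50 [met]
    (b): 50 (respondent's 31 disregarded) ≥ 50 [met]
  Stage I.1 is satisfied; the onus moves to the respondent.
Stage I.2 — burden on respondent; standard: a heightened civil standard (weight is at least 69).
    (c): 72 (petitioner's 51 disregarded) ≥ 69 [met]
    (d): 72 ≥ 69 [met]
  The respondent carries the last stage.
With every stage satisfied, the respondent prevails on this issue.
— Issue II —
At Stage II.1 the petitioner must meet clear and convincing evidence (weight is at least 72): on (e) the weight is 72 (the respondent's 66 is given no effect), which does reach 72, so (e) meets the standard.
  The petitioner carries Stage II.1; the respondent now bears the burden.
At Stage II.2 the respondent must meet clear and convincing evidence (weight is at least 72): on (f) the weight is 73, which does reach 72, so (f) meets the standard.
  All elements met. The burden passes to the petitioner.
At Stage II.3 the petitioner must meet clear and convincing evidence (weight is at least 72): on (g) the weight is 70, which does not reach 72, so (g) does not meet the standard.
  The petitioner does not carry Stage II.3.
The respondent prevails on this issue.
Per-issue: Issue I → respondent; Issue II → respondent. The petitioner must prevail on every issue; overall, the respondent prevails.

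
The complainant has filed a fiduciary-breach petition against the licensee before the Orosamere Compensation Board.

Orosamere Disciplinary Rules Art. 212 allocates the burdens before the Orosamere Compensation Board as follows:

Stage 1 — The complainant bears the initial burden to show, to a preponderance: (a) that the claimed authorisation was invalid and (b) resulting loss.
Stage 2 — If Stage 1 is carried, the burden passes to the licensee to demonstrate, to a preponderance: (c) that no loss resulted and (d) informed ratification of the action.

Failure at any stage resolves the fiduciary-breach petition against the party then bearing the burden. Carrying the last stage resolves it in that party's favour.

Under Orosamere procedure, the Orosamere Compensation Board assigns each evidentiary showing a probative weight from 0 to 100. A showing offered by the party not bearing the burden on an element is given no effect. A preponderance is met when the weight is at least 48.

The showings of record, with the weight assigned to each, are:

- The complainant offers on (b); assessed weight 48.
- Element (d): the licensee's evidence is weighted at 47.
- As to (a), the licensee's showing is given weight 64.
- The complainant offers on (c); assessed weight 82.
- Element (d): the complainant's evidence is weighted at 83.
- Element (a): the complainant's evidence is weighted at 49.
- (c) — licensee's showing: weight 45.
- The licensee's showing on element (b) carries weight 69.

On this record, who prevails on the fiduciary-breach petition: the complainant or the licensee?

Stage 1 (complainant, a preponderance, weight is at least 48): (a) 49 (licensee's 64 disregarded) ≥ 48 — meets; (b) 48 (licensee's 69 disregarded) ≥ 48 — meets.
  Stage 1 is satisfied; the onus moves to the licensee.
Stage 2 (licensee, a preponderance, weight is at least 48): (c) 45 (complainant's 82 disregarded) < 48 — fails; (d) 47 (complainant's 83 disregarded) < 48 — fails.
  Stage 2 not carried; the licensee fails its burden.
The complainant prevails.

complainant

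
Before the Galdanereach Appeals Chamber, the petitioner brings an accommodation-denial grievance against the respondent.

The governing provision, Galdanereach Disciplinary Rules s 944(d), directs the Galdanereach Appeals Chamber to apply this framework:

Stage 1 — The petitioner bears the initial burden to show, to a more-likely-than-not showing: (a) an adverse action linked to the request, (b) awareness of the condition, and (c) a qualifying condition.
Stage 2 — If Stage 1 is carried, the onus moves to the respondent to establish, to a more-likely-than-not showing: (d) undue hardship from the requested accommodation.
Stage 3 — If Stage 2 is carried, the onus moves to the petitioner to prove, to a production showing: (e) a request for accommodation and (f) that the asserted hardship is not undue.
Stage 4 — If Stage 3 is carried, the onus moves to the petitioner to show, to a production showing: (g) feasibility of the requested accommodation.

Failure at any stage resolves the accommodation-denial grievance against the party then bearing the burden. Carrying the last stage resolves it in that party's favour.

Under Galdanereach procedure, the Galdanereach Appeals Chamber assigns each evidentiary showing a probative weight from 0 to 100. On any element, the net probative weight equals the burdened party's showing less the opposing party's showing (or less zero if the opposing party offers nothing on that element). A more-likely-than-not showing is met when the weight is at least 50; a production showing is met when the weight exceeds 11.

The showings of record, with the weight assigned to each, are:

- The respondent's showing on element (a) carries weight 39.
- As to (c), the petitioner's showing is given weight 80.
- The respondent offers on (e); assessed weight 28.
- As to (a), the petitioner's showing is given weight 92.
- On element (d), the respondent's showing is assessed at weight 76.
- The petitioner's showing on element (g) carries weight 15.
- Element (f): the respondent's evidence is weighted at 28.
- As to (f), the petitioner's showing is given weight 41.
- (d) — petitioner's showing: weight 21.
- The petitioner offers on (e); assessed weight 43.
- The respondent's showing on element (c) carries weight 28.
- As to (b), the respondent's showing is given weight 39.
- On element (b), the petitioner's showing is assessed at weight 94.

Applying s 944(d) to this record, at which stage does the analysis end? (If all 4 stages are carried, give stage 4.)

stage 4

Stage 1 — burden on petitioner; standard: a more-likely-than-not showing (weight is at least 50).
    (a): 92 − 39 = 53 ≥ 50 [met]
    (b): 94 − 39 = 55 ≥ 50 [met]
    (c): 80 − 28 = 52 ≥ 50 [met]
  The petitioner carries Stage 1; the respondent now bears the burden.
Stage 2 — burden on respondent; standard: a more-likely-than-not showing (weight is at least 50).
    (d): 76 − 21 = 55 ≥ 50 [met]
  Stage 2 is satisfied; the onus moves to the petitioner.
Stage 3 — burden on petitioner; standard: a production showing (weight exceeds 11).
    (e): 43 − 28 = 15 > 11 [met]
    (f): 41 − 28 = 13 > 11 [met]
  All elements met. The petitioner retains the burden for Stage 4.
Stage 4 — burden on petitioner; standard: a production showing (weight exceeds 11).
    (g): 15 > 11 [met]
  All elements met at the final stage.
With every stage satisfied, the petitioner prevails.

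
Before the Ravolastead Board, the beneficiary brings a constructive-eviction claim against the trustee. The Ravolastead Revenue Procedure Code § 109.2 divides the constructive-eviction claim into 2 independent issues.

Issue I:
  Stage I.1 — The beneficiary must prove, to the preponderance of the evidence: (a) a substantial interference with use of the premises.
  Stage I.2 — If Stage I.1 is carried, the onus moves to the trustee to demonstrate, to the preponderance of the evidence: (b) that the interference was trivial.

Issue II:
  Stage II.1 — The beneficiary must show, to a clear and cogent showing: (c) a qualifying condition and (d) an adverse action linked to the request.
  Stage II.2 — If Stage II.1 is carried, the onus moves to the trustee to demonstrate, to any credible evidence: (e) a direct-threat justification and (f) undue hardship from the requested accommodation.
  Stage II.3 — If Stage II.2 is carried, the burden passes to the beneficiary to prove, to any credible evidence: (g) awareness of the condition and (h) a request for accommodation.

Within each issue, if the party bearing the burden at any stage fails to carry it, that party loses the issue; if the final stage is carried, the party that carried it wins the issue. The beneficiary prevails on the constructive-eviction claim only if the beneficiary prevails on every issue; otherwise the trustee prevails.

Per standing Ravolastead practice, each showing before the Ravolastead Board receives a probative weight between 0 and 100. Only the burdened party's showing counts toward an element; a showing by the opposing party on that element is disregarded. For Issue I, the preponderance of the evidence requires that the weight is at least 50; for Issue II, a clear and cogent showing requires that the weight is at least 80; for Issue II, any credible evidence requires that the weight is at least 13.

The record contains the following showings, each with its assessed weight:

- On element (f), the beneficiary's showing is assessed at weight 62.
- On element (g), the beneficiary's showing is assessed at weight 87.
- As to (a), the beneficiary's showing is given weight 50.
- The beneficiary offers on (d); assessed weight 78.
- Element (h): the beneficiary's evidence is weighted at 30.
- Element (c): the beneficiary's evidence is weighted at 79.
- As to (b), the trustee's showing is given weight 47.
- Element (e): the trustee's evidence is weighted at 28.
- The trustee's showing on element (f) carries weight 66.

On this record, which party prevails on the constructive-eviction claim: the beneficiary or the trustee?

trustee

— Issue I —
Stage I.1 (beneficiary, the preponderance of the evidence, weight is at least 50): (a) 50 ≥ 50 — meets.
  The beneficiary carries Stage I.1; the trustee now bears the burden.
Stage I.2 (trustee, the preponderance of the evidence, weight is at least 50): (b) 47 < 50 — fails.
  The trustee does not carry Stage I.2.
The analysis ends at Stage I.2; the beneficiary prevails on this issue.
— Issue II —
Stage II.1 (beneficiary, a clear and cogent showing, weight is at least 80): (c) 79 < 80 — fails; (d) 78 < 80 — fails.
  The beneficiary does not carry Stage II.1.
So the trustee prevails on this issue.
Per-issue: Issue I → beneficiary; Issue II → trustee. The beneficiary must prevail on every issue; overall, the trustee prevails.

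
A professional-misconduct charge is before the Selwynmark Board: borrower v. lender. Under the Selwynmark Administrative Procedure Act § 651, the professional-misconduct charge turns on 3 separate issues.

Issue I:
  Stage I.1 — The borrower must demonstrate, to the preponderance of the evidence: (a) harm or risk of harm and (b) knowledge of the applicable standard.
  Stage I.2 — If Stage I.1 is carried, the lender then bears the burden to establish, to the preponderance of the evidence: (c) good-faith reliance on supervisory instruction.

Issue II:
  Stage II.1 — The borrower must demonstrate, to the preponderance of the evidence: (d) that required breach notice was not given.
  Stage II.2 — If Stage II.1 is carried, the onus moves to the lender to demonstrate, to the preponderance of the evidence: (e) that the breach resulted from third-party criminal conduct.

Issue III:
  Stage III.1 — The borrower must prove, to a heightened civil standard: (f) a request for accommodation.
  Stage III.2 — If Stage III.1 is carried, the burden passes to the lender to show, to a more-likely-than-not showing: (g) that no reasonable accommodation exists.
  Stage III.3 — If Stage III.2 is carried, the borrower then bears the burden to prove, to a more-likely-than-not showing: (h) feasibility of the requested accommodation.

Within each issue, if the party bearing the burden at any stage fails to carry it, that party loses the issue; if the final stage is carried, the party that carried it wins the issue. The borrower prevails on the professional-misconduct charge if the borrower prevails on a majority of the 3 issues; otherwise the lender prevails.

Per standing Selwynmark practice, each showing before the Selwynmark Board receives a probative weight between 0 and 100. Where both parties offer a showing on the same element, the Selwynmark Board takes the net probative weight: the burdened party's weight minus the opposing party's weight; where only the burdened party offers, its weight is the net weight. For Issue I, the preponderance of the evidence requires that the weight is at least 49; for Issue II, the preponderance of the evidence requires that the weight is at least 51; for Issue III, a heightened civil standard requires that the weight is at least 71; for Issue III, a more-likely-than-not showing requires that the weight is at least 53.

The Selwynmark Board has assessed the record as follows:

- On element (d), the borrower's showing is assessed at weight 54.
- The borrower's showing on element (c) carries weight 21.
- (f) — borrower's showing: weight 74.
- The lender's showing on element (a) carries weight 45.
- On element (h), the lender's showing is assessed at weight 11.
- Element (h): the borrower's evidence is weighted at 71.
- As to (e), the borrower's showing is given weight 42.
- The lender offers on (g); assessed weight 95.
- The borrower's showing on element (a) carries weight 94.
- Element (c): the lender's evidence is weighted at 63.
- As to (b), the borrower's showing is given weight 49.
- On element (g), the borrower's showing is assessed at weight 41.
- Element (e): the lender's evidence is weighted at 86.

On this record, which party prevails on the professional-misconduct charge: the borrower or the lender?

borrower

— Issue I —
Stage I.1 (borrower, the preponderance of the evidence, weight is at least 49): (a) net 94−45=49 ≥ 49 — meets; (b) 49 ≥ 49 — meets.
  Stage I.1 is satisfied; the onus moves to the lender.
Stage I.2 (lender, the preponderance of the evidence, weight is at least 49): (c) net 63−21=42 < 49 — fails.
  Stage I.2 not carried; the lender fails its burden.
The borrower prevails on this issue.
— Issue II —
Stage II.1 — burden on borrower; standard: the preponderance of the evidence (weight is at least 51).
    (d): 54 ≥ 51 [met]
  Stage II.1 is satisfied; the onus moves to the lender.
Stage II.2 — burden on lender; standard: the preponderance of the evidence (weight is at least 51).
    (e): 86 − 42 = 44 < 51 [not met]
  The lender does not carry Stage II.2.
The analysis ends at Stage II.2; the borrower prevails on this issue.
— Issue III —
Stage III.1 — burden on borrower; standard: a heightened civil standard (weight is at least 71).
    (f): 74 ≥ 71 [met]
  Stage III.1 carried; the burden shifts to the lender.
Stage III.2 — burden on lender; standard: a more-likely-than-not showing (weight is at least 53).
    (g): 95 − 41 = 54 ≥ 53 [met]
  Stage III.2 is satisfied; the onus moves to the borrower.
Stage III.3 — burden on borrower; standard: a more-likely-than-not showing (weight is at least 53).
    (h): 71 − 11 = 60 ≥ 53 [met]
  The borrower carries the last stage.
Every stage carried; the borrower prevails on this issue.
Per-issue: Issue I → borrower; Issue II → borrower; Issue III → borrower. The borrower must prevail on a majority of issues; overall, the borrower prevails.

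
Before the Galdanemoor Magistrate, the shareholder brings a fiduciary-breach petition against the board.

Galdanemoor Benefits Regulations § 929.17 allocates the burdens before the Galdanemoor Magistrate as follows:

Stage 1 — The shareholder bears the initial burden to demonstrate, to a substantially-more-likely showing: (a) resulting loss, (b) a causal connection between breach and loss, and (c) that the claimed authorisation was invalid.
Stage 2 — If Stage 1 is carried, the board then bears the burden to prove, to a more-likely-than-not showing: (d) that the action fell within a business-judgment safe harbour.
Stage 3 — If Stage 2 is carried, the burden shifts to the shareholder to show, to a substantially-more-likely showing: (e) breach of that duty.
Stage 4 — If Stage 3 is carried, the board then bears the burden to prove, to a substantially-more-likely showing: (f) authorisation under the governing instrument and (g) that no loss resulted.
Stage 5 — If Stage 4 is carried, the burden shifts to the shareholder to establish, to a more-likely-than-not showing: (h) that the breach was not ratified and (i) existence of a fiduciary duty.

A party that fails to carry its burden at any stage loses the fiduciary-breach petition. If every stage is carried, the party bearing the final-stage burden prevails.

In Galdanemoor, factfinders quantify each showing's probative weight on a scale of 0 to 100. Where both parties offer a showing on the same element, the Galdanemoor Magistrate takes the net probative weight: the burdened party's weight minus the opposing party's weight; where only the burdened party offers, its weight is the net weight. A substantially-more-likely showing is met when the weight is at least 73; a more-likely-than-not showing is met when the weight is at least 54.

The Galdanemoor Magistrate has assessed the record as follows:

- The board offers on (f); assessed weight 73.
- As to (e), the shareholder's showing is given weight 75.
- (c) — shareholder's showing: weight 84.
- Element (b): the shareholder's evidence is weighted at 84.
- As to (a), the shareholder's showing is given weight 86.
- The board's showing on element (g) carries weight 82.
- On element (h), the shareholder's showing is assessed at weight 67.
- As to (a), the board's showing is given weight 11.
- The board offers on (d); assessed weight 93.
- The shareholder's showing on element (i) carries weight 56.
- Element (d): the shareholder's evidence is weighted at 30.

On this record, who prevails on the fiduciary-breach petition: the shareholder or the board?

shareholder

Stage 1 (shareholder, a substantially-more-likely showing, weight is at least 73): (a) net 86−11=75 ≥ 73 — meets; (b) 84 ≥ 73 — meets; (c) 84 ≥ 73 — meets.
  Stage 1 is satisfied; the onus moves to the board.
Stage 2 (board, a more-likely-than-not showing, weight is at least 54): (d) net 93−30=63 ≥ 54 — meets.
  Stage 2 is satisfied; the onus moves to the shareholder.
Stage 3 (shareholder, a substantially-more-likely showing, weight is at least 73): (e) 75 ≥ 73 — meets.
  The shareholder carries Stage 3; the board now bears the burden.
Stage 4 (board, a substantially-more-likely showing, weight is at least 73): (f) 73 ≥ 73 — meets; (g) 82 ≥ 73 — meets.
  Stage 4 is satisfied; the onus moves to the shareholder.
Stage 5 (shareholder, a more-likely-than-not showing, weight is at least 54): (h) 67 ≥ 54 — meets; (i) 56 ≥ 54 — meets.
  All elements met at the final stage.
All stages carried — the shareholder prevails.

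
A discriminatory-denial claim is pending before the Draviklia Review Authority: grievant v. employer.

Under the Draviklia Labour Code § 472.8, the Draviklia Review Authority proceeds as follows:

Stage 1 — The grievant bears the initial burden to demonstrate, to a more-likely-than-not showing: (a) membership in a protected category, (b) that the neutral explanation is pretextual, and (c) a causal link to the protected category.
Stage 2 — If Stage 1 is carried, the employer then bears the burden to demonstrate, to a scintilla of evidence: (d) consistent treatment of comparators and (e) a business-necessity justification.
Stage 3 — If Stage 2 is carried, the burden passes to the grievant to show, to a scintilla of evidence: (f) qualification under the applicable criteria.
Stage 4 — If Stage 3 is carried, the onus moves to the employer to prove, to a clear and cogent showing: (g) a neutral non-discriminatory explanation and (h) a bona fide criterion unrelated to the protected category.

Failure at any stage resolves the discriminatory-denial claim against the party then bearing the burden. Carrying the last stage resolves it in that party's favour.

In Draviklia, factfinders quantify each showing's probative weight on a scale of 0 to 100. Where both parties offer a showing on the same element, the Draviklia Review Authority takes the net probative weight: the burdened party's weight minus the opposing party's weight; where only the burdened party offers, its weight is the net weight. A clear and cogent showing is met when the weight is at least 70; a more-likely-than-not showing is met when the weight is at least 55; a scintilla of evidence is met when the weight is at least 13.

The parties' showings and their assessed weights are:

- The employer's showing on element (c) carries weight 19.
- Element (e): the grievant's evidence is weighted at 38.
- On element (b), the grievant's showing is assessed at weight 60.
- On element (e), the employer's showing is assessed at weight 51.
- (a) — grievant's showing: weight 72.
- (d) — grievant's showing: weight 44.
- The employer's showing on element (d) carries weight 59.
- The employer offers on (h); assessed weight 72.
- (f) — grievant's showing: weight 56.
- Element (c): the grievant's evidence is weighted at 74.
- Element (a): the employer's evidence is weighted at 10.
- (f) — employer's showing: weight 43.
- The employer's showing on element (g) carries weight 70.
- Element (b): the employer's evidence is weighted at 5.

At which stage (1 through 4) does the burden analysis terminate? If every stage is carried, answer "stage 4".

At Stage 1 the grievant must meet a more-likely-than-not showing (weight is at least 55): on (a) the weight is 72 less the opposing 10 gives net 62, which does reach 55, so (a) meets the standard; on (b) the weight is 60 less the opposing 5 gives net 55, which does reach 55, so (b) meets the standard; on (c) the weight is 74 less the opposing 19 gives net 55, ≥ 55, so (c) meets the standard.
  All elements met. The burden passes to the employer.
At Stage 2 the employer must meet a scintilla of evidence (weight is at least 13): on (d) the weight is 59 less the opposing 44 gives net 15, which does reach 13, so (d) meets the standard; on (e) the weight is 51 less the opposing 38 gives net 13, ≥ 13, so (e) meets the standard.
  The employer carries Stage 2; the grievant now bears the burden.
At Stage 3 the grievant must meet a scintilla of evidence (weight is at least 13): on (f) the weight is 56 less the opposing 43 gives net 13, which does reach 13, so (f) meets the standard.
  Stage 3 carried; the burden shifts to the employer.
At Stage 4 the employer must meet a clear and cogent showing (weight is at least 70): on (g) the weight is 70, ≥ 70, so (g) meets the standard; on (h) the weight is 72, which does reach 70, so (h) meets the standard.
  The employer carries the last stage.
With every stage satisfied, the employer prevails.

stage 4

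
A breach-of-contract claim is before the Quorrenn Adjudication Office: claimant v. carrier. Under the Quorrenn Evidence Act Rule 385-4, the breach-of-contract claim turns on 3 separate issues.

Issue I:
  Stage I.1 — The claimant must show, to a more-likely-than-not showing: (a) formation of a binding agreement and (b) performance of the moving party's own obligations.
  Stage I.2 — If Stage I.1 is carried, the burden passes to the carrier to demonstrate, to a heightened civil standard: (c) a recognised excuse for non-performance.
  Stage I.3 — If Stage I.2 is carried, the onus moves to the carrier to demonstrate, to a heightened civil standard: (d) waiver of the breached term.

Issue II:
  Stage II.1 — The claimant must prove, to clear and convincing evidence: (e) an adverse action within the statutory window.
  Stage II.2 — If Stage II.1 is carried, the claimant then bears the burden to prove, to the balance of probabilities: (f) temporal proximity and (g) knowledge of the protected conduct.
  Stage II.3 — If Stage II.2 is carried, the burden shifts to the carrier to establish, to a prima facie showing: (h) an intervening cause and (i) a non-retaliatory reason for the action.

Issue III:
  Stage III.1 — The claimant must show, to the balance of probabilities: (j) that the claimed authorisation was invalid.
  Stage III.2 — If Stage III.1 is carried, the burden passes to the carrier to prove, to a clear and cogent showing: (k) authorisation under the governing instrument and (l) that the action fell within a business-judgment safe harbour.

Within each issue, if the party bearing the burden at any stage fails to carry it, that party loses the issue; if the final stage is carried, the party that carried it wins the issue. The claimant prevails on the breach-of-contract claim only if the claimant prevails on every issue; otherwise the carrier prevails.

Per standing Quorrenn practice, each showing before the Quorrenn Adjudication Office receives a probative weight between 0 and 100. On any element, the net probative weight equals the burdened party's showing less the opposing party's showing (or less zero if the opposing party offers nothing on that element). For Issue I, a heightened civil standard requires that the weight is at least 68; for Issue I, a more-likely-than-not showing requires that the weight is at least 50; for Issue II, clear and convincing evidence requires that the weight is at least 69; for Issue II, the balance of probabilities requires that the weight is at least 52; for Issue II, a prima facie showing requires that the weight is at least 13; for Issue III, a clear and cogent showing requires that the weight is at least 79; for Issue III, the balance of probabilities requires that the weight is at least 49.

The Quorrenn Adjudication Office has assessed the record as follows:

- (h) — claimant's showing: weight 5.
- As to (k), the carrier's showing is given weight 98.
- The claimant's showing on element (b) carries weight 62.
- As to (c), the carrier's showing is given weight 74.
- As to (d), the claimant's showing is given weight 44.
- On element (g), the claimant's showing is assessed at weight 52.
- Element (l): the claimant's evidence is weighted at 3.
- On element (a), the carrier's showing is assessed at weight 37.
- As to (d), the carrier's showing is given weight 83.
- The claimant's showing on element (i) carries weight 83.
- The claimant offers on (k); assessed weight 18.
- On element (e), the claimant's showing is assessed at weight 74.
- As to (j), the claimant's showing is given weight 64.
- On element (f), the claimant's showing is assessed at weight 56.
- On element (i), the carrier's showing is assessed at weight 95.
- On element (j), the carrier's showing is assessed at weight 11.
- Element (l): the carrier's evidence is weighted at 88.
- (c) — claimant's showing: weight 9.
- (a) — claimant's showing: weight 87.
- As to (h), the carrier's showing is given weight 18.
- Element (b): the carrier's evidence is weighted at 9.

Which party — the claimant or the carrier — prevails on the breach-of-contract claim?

carrier

— Issue I —
Stage I.1 (claimant, a more-likely-than-not showing, weight is at least 50): (a) net 87−37=50 ≥ 50 — meets; (b) net 62−9=53 ≥ 50 — meets.
  The claimant carries Stage I.1; the carrier now bears the burden.
Stage I.2 (carrier, a heightened civil standard, weight is at least 68): (c) net 74−9=65 < 68 — fails.
  Not every element is met, so the carrier fails to carry Stage I.2.
The claimant prevails on this issue.
— Issue II —
At Stage II.1 the claimant must meet clear and convincing evidence (weight is at least 69): on (e) the weight is 74, ≥ 69, so (e) meets the standard.
  Stage II.1 is satisfied; the claimant continues to bear the burden.
At Stage II.2 the claimant must meet the balance of probabilities (weight is at least 52): on (f) the weight is 56, ≥ 52, so (f) meets the standard; on (g) the weight is 52, which does reach 52, so (g) meets the standard.
  All elements met. The burden passes to the carrier.
At Stage II.3 the carrier must meet a prima facie showing (weight is at least 13): on (h) the weight is 18 less the opposing 5 gives net 13, which does reach 13, so (h) meets the standard; on (i) the weight is 95 less the opposing 83 gives net 12, which does not reach 13, so (i) does not meet the standard.
  Stage II.3 not carried; the carrier fails its burden.
So the claimant prevails on this issue.
— Issue III —
Stage III.1 (claimant, the balance of probabilities, weight is at least 49): (j) net 64−11=53 ≥ 49 — meets.
  Stage III.1 is satisfied; the onus moves to the carrier.
Stage III.2 (carrier, a clear and cogent showing, weight is at least 79): (k) net 98−18=80 ≥ 79 — meets; (l) net 88−3=85 ≥ 79 — meets.
  Stage III.2 carried; the final stage is satisfied.
Every stage carried; the carrier prevails on this issue.
Per-issue: Issue I → claimant; Issue II → claimant; Issue III → carrier. The claimant must prevail on every issue; overall, the carrier prevails.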